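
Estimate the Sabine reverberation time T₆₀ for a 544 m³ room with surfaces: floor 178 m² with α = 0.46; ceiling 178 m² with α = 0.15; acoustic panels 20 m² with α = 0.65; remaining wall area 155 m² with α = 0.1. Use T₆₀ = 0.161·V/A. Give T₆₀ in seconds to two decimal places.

Summing Sᵢαᵢ: 178·0.46 + 178·0.15 + 20·0.65 + 155·0.1 = 137.08 m².
T₆₀ = 0.161 × 544 / 137.08 = 0.639 s.

0.64 s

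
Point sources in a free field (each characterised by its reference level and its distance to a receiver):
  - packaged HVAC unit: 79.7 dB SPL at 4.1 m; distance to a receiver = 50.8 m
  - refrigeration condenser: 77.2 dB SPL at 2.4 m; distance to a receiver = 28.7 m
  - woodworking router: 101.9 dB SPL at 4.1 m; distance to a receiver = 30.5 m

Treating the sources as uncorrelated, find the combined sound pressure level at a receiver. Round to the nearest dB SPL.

84 dB SPL

Apply inverse-square spreading to bring every level to the receiver, then sum 10^(L/10).
packaged HVAC unit: 79.7 − 20·log₁₀(50.8/4.1) = 79.7 − 21.86 = 57.84 dB SPL.
refrigeration condenser: 77.2 − 20·log₁₀(28.7/2.4) = 77.2 − 21.55 = 55.65 dB SPL.
woodworking router: 101.9 − 20·log₁₀(30.5/4.1) = 101.9 − 17.43 = 84.47 dB SPL.
Σ 10^(L/10) = 2.809e+08 → L_total = 10·log₁₀(2.809e+08) = 84.48 dB SPL.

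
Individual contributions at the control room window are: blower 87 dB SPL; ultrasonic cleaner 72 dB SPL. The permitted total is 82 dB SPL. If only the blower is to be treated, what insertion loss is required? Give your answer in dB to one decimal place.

Everything except the blower sums to 10^(72/10) = 1.585e+07 in linear terms, 72.00 dB SPL.
The limit corresponds to 10^(82/10) = 1.585e+08; subtracting the fixed part leaves 1.426e+08 for the blower, i.e. 81.54 dB SPL.
So the blower must be reduced from 87 to 81.54 dB SPL: IL = 5.46 dB.

5.5 dB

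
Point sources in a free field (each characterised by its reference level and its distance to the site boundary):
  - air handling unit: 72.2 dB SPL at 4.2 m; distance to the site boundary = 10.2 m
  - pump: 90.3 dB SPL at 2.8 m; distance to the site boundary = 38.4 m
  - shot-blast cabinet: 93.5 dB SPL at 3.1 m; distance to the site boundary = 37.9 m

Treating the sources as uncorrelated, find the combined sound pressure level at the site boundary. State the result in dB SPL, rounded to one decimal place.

Apply inverse-square spreading to bring every level to the receiver, then sum 10^(L/10).
air handling unit: 72.2 − 20·log₁₀(10.2/4.2) = 72.2 − 7.71 = 64.49 dB SPL.
pump: 90.3 − 20·log₁₀(38.4/2.8) = 90.3 − 22.74 = 67.56 dB SPL.
shot-blast cabinet: 93.5 − 20·log₁₀(37.9/3.1) = 93.5 − 21.75 = 71.75 dB SPL.
Σ 10^(L/10) = 2.349e+07 → L_total = 10·log₁₀(2.349e+07) = 73.71 dB SPL.

73.7 dB SPL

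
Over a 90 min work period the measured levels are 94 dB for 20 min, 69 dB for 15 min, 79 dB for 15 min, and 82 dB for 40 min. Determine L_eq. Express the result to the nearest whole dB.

88 dB

L_eq = 10·log₁₀[(1/T)·Σ tᵢ·10^(Lᵢ/10)] with T = 90 min.
Σ tᵢ·10^(Lᵢ/10) = 20·10^(94/10) + 15·10^(69/10) + 15·10^(79/10) + 40·10^(82/10) = 5.789e+10.
L_eq = 10·log₁₀(5.789e+10/90) = 88.08 dB.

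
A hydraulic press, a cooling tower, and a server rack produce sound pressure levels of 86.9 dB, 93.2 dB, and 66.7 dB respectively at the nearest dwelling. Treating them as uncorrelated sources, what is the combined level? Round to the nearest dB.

Incoherent sources combine by intensity addition: L_total = 10·log₁₀(Σ 10^(L_i/10)).
Σ 10^(L/10) = 10^(86.9/10) + 10^(93.2/10) + 10^(66.7/10) = 2.584e+09.
L_total = 10·log₁₀(2.584e+09) = 94.12 dB.

94 dB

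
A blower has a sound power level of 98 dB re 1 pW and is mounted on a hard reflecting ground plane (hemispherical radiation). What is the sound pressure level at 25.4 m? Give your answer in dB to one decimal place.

L_p = L_w − 10·log₁₀(2π·r²) with r = 25.4 m.
2π·r² = 4054 m², 10·log₁₀ of that is 36.078 dB.
L_p = 98 − 36.078 = 61.92 dB.

61.9 dB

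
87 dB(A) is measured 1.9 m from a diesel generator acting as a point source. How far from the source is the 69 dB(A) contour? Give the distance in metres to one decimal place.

The 18.0 dB drop corresponds to a distance ratio of 10^(18.0/20) for a point source.
r₂ = 1.9·10^((87−69)/20) = 1.9·10^(18.0/20) = 15.09 m.

15.1 m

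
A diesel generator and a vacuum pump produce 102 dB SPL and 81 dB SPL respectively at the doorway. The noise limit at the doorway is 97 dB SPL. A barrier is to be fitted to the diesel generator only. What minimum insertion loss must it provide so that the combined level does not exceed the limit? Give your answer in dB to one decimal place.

5.1 dB

Everything except the diesel generator sums to 10^(81/10) = 1.259e+08 in linear terms, 81.00 dB SPL.
The limit corresponds to 10^(97/10) = 5.012e+09; subtracting the fixed part leaves 4.886e+09 for the diesel generator, i.e. 96.89 dB SPL.
So the diesel generator must be reduced from 102 to 96.89 dB SPL: IL = 5.11 dB.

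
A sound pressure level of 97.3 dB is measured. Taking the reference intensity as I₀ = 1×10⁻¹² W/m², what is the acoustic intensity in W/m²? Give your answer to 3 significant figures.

0.00537 W/m²

L = 10·log₁₀(I/I₀) ⇒ I = I₀·10^(L/10) = 10⁻¹² × 10^9.73.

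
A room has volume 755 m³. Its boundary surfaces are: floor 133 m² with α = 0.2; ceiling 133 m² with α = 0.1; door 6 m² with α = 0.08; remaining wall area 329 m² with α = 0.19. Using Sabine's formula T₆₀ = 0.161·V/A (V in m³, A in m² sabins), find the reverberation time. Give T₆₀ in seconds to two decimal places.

1.18 s

A = Σ Sᵢαᵢ = 133·0.2 + 133·0.1 + 6·0.08 + 329·0.19 = 102.89 m².
T₆₀ = 0.161·V/A = 0.161·755/102.89 = 1.181 s.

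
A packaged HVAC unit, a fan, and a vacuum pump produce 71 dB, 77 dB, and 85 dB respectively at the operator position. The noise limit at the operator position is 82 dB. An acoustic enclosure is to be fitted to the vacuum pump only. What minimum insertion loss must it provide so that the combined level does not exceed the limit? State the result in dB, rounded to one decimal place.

Everything except the vacuum pump sums to 10^(71/10) + 10^(77/10) = 6.271e+07 in linear terms, 77.97 dB.
The limit corresponds to 10^(82/10) = 1.585e+08; subtracting the fixed part leaves 9.578e+07 for the vacuum pump, i.e. 79.81 dB.
So the vacuum pump must be reduced from 85 to 79.81 dB: IL = 5.19 dB.

5.2 dB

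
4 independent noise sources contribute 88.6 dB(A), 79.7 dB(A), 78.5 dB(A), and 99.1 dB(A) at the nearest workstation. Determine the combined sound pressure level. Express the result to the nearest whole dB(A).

100 dB(A)

For uncorrelated sources the intensities add, so convert each level to linear form, sum, and take 10·log₁₀ of the total.
Σ 10^(L/10) = 10^(88.6/10) + 10^(79.7/10) + 10^(78.5/10) + 10^(99.1/10) = 9.017e+09.
L_total = 10·log₁₀(9.017e+09) = 99.55 dB(A).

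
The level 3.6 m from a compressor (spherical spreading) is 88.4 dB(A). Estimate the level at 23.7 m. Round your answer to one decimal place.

72.0 dB(A)

Point-source attenuation: ΔL = 20·log₁₀(r₂/r₁) = 20·log₁₀(23.7/3.6) = 16.369 dB.
L₂ = 88.4 − 20·log₁₀(23.7/3.6) = 88.4 − 16.369 = 72.03 dB(A).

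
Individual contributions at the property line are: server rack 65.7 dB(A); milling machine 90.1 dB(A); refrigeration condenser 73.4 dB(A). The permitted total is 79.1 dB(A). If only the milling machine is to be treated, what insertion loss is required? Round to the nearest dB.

Everything except the milling machine sums to 10^(65.7/10) + 10^(73.4/10) = 2.559e+07 in linear terms, 74.08 dB(A).
The limit corresponds to 10^(79.1/10) = 8.128e+07; subtracting the fixed part leaves 5.569e+07 for the milling machine, i.e. 77.46 dB(A).
So the milling machine must be reduced from 90.1 to 77.46 dB(A): IL = 12.64 dB.

13 dB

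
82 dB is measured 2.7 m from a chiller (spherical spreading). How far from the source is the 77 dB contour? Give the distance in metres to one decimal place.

4.8 m

The 5.0 dB drop corresponds to a distance ratio of 10^(5.0/20) for a point source.
r₂ = 2.7·10^((82−77)/20) = 2.7·10^(5.0/20) = 4.80 m.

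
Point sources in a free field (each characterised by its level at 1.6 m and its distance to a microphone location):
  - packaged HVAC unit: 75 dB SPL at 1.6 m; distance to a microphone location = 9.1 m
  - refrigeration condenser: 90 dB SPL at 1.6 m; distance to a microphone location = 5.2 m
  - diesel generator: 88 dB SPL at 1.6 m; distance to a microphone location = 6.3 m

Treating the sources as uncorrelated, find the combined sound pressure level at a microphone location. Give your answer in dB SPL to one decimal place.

Apply inverse-square spreading to bring every level to the receiver, then sum 10^(L/10).
packaged HVAC unit: 75 − 20·log₁₀(9.1/1.6) = 75 − 15.10 = 59.90 dB SPL.
refrigeration condenser: 90 − 20·log₁₀(5.2/1.6) = 90 − 10.24 = 79.76 dB SPL.
diesel generator: 88 − 20·log₁₀(6.3/1.6) = 88 − 11.90 = 76.10 dB SPL.
Σ 10^(L/10) = 1.363e+08 → L_total = 10·log₁₀(1.363e+08) = 81.35 dB SPL.

81.3 dB SPL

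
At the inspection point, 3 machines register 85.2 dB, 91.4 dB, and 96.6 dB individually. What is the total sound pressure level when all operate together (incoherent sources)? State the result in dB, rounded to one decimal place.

Incoherent sources combine by intensity addition: L_total = 10·log₁₀(Σ 10^(L_i/10)).
Σ 10^(L/10) = 10^(85.2/10) + 10^(91.4/10) + 10^(96.6/10) = 6.282e+09.
L_total = 10·log₁₀(6.282e+09) = 97.98 dB.

98.0 dB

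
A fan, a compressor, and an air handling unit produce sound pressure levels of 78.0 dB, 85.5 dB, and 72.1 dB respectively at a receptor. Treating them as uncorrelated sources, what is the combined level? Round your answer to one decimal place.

Incoherent sources combine by intensity addition: L_total = 10·log₁₀(Σ 10^(L_i/10)).
Σ 10^(L/10) = 10^(78.0/10) + 10^(85.5/10) + 10^(72.1/10) = 4.341e+08.
L_total = 10·log₁₀(4.341e+08) = 86.38 dB.

86.4 dB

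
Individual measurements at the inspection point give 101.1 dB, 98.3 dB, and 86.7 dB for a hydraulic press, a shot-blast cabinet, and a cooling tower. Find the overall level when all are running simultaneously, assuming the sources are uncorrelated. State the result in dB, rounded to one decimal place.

For uncorrelated sources the intensities add, so convert each level to linear form, sum, and take 10·log₁₀ of the total.
Σ 10^(L/10) = 10^(101.1/10) + 10^(98.3/10) + 10^(86.7/10) = 2.011e+10.
L_total = 10·log₁₀(2.011e+10) = 103.03 dB.

103.0 dB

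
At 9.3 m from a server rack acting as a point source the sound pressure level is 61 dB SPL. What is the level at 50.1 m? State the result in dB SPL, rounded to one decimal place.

46.4 dB SPL

Point-source attenuation: ΔL = 20·log₁₀(r₂/r₁) = 20·log₁₀(50.1/9.3) = 14.627 dB.
L₂ = 61 − 20·log₁₀(50.1/9.3) = 61 − 14.627 = 46.37 dB SPL.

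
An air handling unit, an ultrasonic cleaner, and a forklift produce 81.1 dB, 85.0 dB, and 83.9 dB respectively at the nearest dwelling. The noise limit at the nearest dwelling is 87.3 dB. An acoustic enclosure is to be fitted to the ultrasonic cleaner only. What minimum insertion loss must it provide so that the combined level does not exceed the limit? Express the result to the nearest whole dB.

3 dB

The untreated sources together contribute 10^(81.1/10) + 10^(83.9/10) = 3.743e+08, i.e. 85.73 dB.
To meet 87.3 dB overall, the treated ultrasonic cleaner may contribute at most 10^(87.3/10) − 3.743e+08 = 1.627e+08, i.e. 82.11 dB.
So the ultrasonic cleaner must be reduced from 85.0 to 82.11 dB: IL = 2.89 dB.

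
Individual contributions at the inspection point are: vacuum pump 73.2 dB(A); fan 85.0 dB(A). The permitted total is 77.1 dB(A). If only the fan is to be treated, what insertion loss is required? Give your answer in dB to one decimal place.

10.2 dB

Fixed contribution from the other source: Σ 10^(L/10) = 10^(73.2/10) = 2.089e+07 (73.20 dB(A)).
To meet 77.1 dB(A) overall, the treated fan may contribute at most 10^(77.1/10) − 2.089e+07 = 3.039e+07, i.e. 74.83 dB(A).
Required insertion loss = 85.0 − 74.83 = 10.17 dB.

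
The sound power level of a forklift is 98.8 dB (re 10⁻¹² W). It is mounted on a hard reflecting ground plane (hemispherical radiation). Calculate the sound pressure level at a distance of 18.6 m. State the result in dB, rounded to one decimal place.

Free-field hemispherical radiation: L_p = L_w − 10·log₁₀(2π·r²), r = 18.6 m.
2π·r² = 2174 m², 10·log₁₀ of that is 33.372 dB.
L_p = 98.8 − 33.372 = 65.43 dB.

65.4 dB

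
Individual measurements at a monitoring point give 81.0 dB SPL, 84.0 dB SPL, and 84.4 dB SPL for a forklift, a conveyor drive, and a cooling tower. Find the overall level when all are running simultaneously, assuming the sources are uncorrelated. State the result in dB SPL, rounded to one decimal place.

Incoherent sources combine by intensity addition: L_total = 10·log₁₀(Σ 10^(L_i/10)).
Σ 10^(L/10) = 10^(81.0/10) + 10^(84.0/10) + 10^(84.4/10) = 6.525e+08.
L_total = 10·log₁₀(6.525e+08) = 88.15 dB SPL.

88.1 dB SPL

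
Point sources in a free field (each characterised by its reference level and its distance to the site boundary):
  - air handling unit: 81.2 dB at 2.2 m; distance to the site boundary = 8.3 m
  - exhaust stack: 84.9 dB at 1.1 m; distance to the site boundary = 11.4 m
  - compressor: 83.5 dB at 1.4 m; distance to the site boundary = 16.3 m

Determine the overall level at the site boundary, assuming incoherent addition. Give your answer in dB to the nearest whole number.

Propagate each source to the receiver with L = L_ref − 20·log₁₀(r/r_ref), then add intensities.
air handling unit: 81.2 − 20·log₁₀(8.3/2.2) = 81.2 − 11.53 = 69.67 dB.
exhaust stack: 84.9 − 20·log₁₀(11.4/1.1) = 84.9 − 20.31 = 64.59 dB.
compressor: 83.5 − 20·log₁₀(16.3/1.4) = 83.5 − 21.32 = 62.18 dB.
Σ 10^(L/10) = 1.379e+07 → L_total = 10·log₁₀(1.379e+07) = 71.40 dB.

71 dB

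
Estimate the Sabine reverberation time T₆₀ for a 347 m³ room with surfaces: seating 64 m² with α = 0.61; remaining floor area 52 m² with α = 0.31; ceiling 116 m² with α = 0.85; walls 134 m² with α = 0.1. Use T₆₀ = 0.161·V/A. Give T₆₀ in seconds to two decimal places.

Summing Sᵢαᵢ: 64·0.61 + 52·0.31 + 116·0.85 + 134·0.1 = 167.16 m².
T₆₀ = 0.161 × 347 / 167.16 = 0.334 s.

0.33 s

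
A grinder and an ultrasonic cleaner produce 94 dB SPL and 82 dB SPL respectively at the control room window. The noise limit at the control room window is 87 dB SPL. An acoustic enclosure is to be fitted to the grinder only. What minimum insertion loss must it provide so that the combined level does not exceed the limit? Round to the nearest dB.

The untreated sources together contribute 10^(82/10) = 1.585e+08, i.e. 82.00 dB SPL.
The limit corresponds to 10^(87/10) = 5.012e+08; subtracting the fixed part leaves 3.427e+08 for the grinder, i.e. 85.35 dB SPL.
Required insertion loss = 94 − 85.35 = 8.65 dB.

9 dB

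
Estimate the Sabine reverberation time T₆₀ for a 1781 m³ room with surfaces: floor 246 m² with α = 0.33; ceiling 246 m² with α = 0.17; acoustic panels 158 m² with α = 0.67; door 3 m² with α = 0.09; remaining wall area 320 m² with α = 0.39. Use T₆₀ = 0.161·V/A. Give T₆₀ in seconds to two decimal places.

Summing Sᵢαᵢ: 246·0.33 + 246·0.17 + 158·0.67 + 3·0.09 + 320·0.39 = 353.93 m².
T₆₀ = 0.161 × 1781 / 353.93 = 0.810 s.

0.81 s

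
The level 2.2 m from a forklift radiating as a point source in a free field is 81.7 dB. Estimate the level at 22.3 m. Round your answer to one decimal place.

Point-source attenuation: ΔL = 20·log₁₀(r₂/r₁) = 20·log₁₀(22.3/2.2) = 20.118 dB.
L₂ = 81.7 − 20·log₁₀(22.3/2.2) = 81.7 − 20.118 = 61.58 dB.

61.6 dB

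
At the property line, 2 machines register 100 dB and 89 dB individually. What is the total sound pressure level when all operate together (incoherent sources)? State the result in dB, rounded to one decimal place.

Incoherent sources combine by intensity addition: L_total = 10·log₁₀(Σ 10^(L_i/10)).
Σ 10^(L/10) = 10^(100/10) + 10^(89/10) = 1.079e+10.
L_total = 10·log₁₀(1.079e+10) = 100.33 dB.

100.3 dB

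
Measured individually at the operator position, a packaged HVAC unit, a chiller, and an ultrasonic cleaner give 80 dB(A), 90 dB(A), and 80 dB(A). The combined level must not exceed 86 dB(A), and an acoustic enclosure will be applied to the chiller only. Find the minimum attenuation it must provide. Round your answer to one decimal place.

7.0 dB

The untreated sources together contribute 10^(80/10) + 10^(80/10) = 2.000e+08, i.e. 83.01 dB(A).
The limit corresponds to 10^(86/10) = 3.981e+08; subtracting the fixed part leaves 1.981e+08 for the chiller, i.e. 82.97 dB(A).
So the chiller must be reduced from 90 to 82.97 dB(A): IL = 7.03 dB.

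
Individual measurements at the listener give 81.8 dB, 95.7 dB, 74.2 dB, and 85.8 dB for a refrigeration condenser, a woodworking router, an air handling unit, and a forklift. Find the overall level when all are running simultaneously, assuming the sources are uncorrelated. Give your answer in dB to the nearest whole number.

For uncorrelated sources the intensities add, so convert each level to linear form, sum, and take 10·log₁₀ of the total.
Σ 10^(L/10) = 10^(81.8/10) + 10^(95.7/10) + 10^(74.2/10) + 10^(85.8/10) = 4.273e+09.
L_total = 10·log₁₀(4.273e+09) = 96.31 dB.

96 dB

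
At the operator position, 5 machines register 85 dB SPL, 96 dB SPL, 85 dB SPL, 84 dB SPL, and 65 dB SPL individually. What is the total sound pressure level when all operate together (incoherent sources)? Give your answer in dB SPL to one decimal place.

96.9 dB SPL

For uncorrelated sources the intensities add, so convert each level to linear form, sum, and take 10·log₁₀ of the total.
Σ 10^(L/10) = 10^(85/10) + 10^(96/10) + 10^(85/10) + 10^(84/10) + 10^(65/10) = 4.868e+09.
L_total = 10·log₁₀(4.868e+09) = 96.87 dB SPL.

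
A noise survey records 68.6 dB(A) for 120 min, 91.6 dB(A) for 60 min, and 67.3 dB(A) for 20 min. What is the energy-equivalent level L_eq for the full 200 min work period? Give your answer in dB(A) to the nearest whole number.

Weight each interval's intensity by its duration and average over T = 200 min:
Σ tᵢ·10^(Lᵢ/10) = 120·10^(68.6/10) + 60·10^(91.6/10) + 20·10^(67.3/10) = 8.770e+10.
L_eq = 10·log₁₀(8.770e+10/200) = 86.42 dB(A).

86 dB(A)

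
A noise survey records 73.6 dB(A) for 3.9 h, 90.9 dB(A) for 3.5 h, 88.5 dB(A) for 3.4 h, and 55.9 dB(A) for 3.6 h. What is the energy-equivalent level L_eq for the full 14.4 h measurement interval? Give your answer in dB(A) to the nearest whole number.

The energy average is taken in the linear domain: L_eq = 10·log₁₀[(Σ tᵢ·10^(Lᵢ/10))/T], T = 14.4 h.
Σ tᵢ·10^(Lᵢ/10) = 3.9·10^(73.6/10) + 3.5·10^(90.9/10) + 3.4·10^(88.5/10) + 3.6·10^(55.9/10) = 6.804e+09.
L_eq = 10·log₁₀(6.804e+09/14.4) = 86.74 dB(A).

87 dB(A)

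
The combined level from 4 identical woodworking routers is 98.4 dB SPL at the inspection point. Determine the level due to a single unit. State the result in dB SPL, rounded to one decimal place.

For N identical incoherent sources L_total = L₁ + 10·log₁₀ N, so L₁ = 98.4 − 10·log₁₀(4) = 98.4 − 6.021.

92.4 dB SPL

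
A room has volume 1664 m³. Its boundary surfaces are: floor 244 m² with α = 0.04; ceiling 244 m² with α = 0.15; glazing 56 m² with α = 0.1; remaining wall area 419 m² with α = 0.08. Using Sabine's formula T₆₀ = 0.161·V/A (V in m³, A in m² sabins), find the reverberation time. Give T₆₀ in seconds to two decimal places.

3.13 s

A = Σ Sᵢαᵢ = 244·0.04 + 244·0.15 + 56·0.1 + 419·0.08 = 85.48 m².
T₆₀ = 0.161·V/A = 0.161·1664/85.48 = 3.134 s.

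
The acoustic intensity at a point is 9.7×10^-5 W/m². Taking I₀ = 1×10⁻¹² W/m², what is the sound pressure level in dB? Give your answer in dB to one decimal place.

79.9 dB

I/I₀ = 9.7×10^-5/10⁻¹² = 9.7×10^7, and L = 10·log₁₀(I/I₀).
L = 10·(0.9868 + 7) = 79.87 dB.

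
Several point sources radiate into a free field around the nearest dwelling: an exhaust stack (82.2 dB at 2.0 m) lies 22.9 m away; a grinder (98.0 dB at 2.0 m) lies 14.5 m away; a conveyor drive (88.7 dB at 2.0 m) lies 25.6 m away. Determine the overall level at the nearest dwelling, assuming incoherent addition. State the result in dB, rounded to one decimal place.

Apply inverse-square spreading to bring every level to the receiver, then sum 10^(L/10).
exhaust stack: 82.2 − 20·log₁₀(22.9/2.0) = 82.2 − 21.18 = 61.02 dB.
grinder: 98.0 − 20·log₁₀(14.5/2.0) = 98.0 − 17.21 = 80.79 dB.
conveyor drive: 88.7 − 20·log₁₀(25.6/2.0) = 88.7 − 22.14 = 66.56 dB.
Σ 10^(L/10) = 1.258e+08 → L_total = 10·log₁₀(1.258e+08) = 81.00 dB.

81.0 dB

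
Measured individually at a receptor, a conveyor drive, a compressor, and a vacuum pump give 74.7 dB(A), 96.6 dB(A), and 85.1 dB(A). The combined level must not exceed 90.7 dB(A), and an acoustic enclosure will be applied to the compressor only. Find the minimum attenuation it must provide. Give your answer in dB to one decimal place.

The untreated sources together contribute 10^(74.7/10) + 10^(85.1/10) = 3.531e+08, i.e. 85.48 dB(A).
To meet 90.7 dB(A) overall, the treated compressor may contribute at most 10^(90.7/10) − 3.531e+08 = 8.218e+08, i.e. 89.15 dB(A).
Required insertion loss = 96.6 − 89.15 = 7.45 dB.

7.5 dB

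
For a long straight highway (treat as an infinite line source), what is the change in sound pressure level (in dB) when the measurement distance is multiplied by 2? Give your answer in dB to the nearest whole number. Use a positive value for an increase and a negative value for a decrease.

A line source loses 3 dB per doubling of distance; generally ΔL = −10·log₁₀(r₂/r₁).
ΔL = −10·log₁₀(2) = -3.01 dB.

-3 dB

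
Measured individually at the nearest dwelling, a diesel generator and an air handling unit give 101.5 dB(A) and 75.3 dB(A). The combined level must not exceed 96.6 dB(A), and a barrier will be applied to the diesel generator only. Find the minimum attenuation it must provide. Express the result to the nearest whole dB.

5 dB

Everything except the diesel generator sums to 10^(75.3/10) = 3.388e+07 in linear terms, 75.30 dB(A).
To meet 96.6 dB(A) overall, the treated diesel generator may contribute at most 10^(96.6/10) − 3.388e+07 = 4.537e+09, i.e. 96.57 dB(A).
Required insertion loss = 101.5 − 96.57 = 4.93 dB.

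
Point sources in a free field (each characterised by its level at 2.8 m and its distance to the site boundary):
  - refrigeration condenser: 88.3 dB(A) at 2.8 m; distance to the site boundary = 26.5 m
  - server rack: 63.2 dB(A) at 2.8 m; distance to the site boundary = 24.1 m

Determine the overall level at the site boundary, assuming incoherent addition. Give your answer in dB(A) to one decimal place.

68.8 dB(A)

First find each source's level at the receiver (point-source: −20·log₁₀(r/r_ref)), then combine on an intensity basis.
refrigeration condenser: 88.3 − 20·log₁₀(26.5/2.8) = 88.3 − 19.52 = 68.78 dB(A).
server rack: 63.2 − 20·log₁₀(24.1/2.8) = 63.2 − 18.70 = 44.50 dB(A).
Σ 10^(L/10) = 7.576e+06 → L_total = 10·log₁₀(7.576e+06) = 68.79 dB(A).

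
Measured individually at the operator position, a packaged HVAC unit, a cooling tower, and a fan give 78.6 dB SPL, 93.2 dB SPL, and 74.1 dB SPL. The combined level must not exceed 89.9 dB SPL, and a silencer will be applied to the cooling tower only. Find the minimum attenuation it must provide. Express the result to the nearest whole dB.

4 dB

The untreated sources together contribute 10^(78.6/10) + 10^(74.1/10) = 9.815e+07, i.e. 79.92 dB SPL.
To meet 89.9 dB SPL overall, the treated cooling tower may contribute at most 10^(89.9/10) − 9.815e+07 = 8.791e+08, i.e. 89.44 dB SPL.
Required insertion loss = 93.2 − 89.44 = 3.76 dB.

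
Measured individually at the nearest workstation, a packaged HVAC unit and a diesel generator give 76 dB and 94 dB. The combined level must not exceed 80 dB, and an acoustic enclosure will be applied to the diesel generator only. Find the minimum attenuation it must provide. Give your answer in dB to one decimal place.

16.2 dB

Fixed contribution from the other source: Σ 10^(L/10) = 10^(76/10) = 3.981e+07 (76.00 dB).
The limit corresponds to 10^(80/10) = 1.000e+08; subtracting the fixed part leaves 6.019e+07 for the diesel generator, i.e. 77.80 dB.
Required insertion loss = 94 − 77.80 = 16.20 dB.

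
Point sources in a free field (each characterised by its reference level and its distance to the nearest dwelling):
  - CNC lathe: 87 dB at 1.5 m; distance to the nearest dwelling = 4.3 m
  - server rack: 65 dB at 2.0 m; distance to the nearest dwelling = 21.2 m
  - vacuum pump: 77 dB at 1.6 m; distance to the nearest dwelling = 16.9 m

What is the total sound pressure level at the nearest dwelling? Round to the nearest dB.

78 dB

Apply inverse-square spreading to bring every level to the receiver, then sum 10^(L/10).
CNC lathe: 87 − 20·log₁₀(4.3/1.5) = 87 − 9.15 = 77.85 dB.
server rack: 65 − 20·log₁₀(21.2/2.0) = 65 − 20.51 = 44.49 dB.
vacuum pump: 77 − 20·log₁₀(16.9/1.6) = 77 − 20.48 = 56.52 dB.
Σ 10^(L/10) = 6.147e+07 → L_total = 10·log₁₀(6.147e+07) = 77.89 dB.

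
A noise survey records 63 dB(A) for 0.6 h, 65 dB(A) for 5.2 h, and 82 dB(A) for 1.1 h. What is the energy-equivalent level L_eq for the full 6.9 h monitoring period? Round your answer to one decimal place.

74.4 dB(A)

The energy average is taken in the linear domain: L_eq = 10·log₁₀[(Σ tᵢ·10^(Lᵢ/10))/T], T = 6.9 h.
Σ tᵢ·10^(Lᵢ/10) = 0.6·10^(63/10) + 5.2·10^(65/10) + 1.1·10^(82/10) = 1.920e+08.
L_eq = 10·log₁₀(1.920e+08/6.9) = 74.44 dB(A).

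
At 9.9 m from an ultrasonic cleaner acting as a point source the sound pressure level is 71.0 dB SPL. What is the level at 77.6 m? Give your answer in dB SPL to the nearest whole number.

For a point source, L₂ = L₁ − 20·log₁₀(r₂/r₁).
L₂ = 71.0 − 20·log₁₀(77.6/9.9) = 71.0 − 17.885 = 53.12 dB SPL.

53 dB SPL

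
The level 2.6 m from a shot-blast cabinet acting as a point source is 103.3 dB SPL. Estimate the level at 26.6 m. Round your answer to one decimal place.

83.1 dB SPL

Point-source attenuation: ΔL = 20·log₁₀(r₂/r₁) = 20·log₁₀(26.6/2.6) = 20.198 dB.
L₂ = 103.3 − 20·log₁₀(26.6/2.6) = 103.3 − 20.198 = 83.10 dB SPL.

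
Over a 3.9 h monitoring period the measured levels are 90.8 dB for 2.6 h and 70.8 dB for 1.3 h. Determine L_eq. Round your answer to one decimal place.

89.1 dB

Weight each interval's intensity by its duration and average over T = 3.9 h:
Σ tᵢ·10^(Lᵢ/10) = 2.6·10^(90.8/10) + 1.3·10^(70.8/10) = 3.142e+09.
L_eq = 10·log₁₀(3.142e+09/3.9) = 89.06 dB.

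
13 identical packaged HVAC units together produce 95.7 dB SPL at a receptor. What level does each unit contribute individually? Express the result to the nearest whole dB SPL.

13 equal contributions raise the level by 10·log₁₀ 13 = 11.139 dB, so each unit alone gives 95.7 − 11.139.

85 dB SPL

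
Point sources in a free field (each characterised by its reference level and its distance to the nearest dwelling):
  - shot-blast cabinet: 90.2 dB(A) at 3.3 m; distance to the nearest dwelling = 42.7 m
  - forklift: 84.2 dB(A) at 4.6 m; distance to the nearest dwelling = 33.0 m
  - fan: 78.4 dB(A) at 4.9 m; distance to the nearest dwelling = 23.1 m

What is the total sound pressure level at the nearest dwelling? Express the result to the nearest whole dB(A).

72 dB(A)

Propagate each source to the receiver with L = L_ref − 20·log₁₀(r/r_ref), then add intensities.
shot-blast cabinet: 90.2 − 20·log₁₀(42.7/3.3) = 90.2 − 22.24 = 67.96 dB(A).
forklift: 84.2 − 20·log₁₀(33.0/4.6) = 84.2 − 17.12 = 67.08 dB(A).
fan: 78.4 − 20·log₁₀(23.1/4.9) = 78.4 − 13.47 = 64.93 dB(A).
Σ 10^(L/10) = 1.448e+07 → L_total = 10·log₁₀(1.448e+07) = 71.61 dB(A).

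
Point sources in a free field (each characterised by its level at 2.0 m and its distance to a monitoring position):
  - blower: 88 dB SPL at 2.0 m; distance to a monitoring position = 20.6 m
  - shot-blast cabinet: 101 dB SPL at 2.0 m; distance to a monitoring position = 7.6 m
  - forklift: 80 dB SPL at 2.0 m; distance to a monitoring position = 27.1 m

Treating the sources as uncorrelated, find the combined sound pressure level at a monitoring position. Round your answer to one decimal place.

89.4 dB SPL

Apply inverse-square spreading to bring every level to the receiver, then sum 10^(L/10).
blower: 88 − 20·log₁₀(20.6/2.0) = 88 − 20.26 = 67.74 dB SPL.
shot-blast cabinet: 101 − 20·log₁₀(7.6/2.0) = 101 − 11.60 = 89.40 dB SPL.
forklift: 80 − 20·log₁₀(27.1/2.0) = 80 − 22.64 = 57.36 dB SPL.
Σ 10^(L/10) = 8.783e+08 → L_total = 10·log₁₀(8.783e+08) = 89.44 dB SPL.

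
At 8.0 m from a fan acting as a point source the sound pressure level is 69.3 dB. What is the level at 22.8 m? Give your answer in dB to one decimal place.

60.2 dB

Spherical spreading from a point source gives a 20·log₁₀(r₂/r₁) drop.
L₂ = 69.3 − 20·log₁₀(22.8/8.0) = 69.3 − 9.097 = 60.20 dB.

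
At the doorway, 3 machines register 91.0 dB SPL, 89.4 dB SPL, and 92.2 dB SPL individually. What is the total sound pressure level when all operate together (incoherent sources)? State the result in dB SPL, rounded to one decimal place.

Incoherent sources combine by intensity addition: L_total = 10·log₁₀(Σ 10^(L_i/10)).
Σ 10^(L/10) = 10^(91.0/10) + 10^(89.4/10) + 10^(92.2/10) = 3.789e+09.
L_total = 10·log₁₀(3.789e+09) = 95.79 dB SPL.

95.8 dB SPL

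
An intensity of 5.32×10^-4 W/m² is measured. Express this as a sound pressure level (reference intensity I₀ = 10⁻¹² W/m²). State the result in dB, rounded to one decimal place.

Dividing by I₀ shifts the exponent by 12: I/I₀ = 5.32×10^8.
L = 10·(0.7259 + 8) = 87.26 dB.

87.3 dB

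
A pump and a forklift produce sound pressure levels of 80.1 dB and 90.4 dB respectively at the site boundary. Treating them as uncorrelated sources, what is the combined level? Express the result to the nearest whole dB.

91 dB

Incoherent sources combine by intensity addition: L_total = 10·log₁₀(Σ 10^(L_i/10)).
Σ 10^(L/10) = 10^(80.1/10) + 10^(90.4/10) = 1.199e+09.
L_total = 10·log₁₀(1.199e+09) = 90.79 dB.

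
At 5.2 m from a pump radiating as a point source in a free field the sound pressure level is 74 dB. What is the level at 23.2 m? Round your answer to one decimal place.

61.0 dB

Point-source attenuation: ΔL = 20·log₁₀(r₂/r₁) = 20·log₁₀(23.2/5.2) = 12.990 dB.
L₂ = 74 − 20·log₁₀(23.2/5.2) = 74 − 12.990 = 61.01 dB.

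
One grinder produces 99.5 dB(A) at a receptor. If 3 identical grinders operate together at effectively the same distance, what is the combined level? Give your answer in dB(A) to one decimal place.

With 3 equal, uncorrelated contributions the intensity is 3× that of one unit, giving a rise of 10·log₁₀ 3.
L_total = 99.5 + 10·log₁₀(3) = 99.5 + 4.771 = 104.27 dB(A).

104.3 dB(A)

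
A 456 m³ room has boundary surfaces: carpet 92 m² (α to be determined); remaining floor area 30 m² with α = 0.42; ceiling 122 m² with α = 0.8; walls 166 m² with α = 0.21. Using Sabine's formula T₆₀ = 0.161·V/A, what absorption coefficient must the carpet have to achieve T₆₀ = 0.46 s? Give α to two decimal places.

0.16

Required total absorption A = 0.161·456/0.46 = 159.60 m².
Absorption from the other surfaces = 30·0.42 + 122·0.8 + 166·0.21 = 145.06 m², so the carpet must supply 14.54 m² over 92 m².
α = 14.54/92 = 0.158.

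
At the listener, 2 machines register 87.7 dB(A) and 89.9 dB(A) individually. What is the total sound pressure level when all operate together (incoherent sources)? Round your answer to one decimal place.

For uncorrelated sources the intensities add, so convert each level to linear form, sum, and take 10·log₁₀ of the total.
Σ 10^(L/10) = 10^(87.7/10) + 10^(89.9/10) = 1.566e+09.
L_total = 10·log₁₀(1.566e+09) = 91.95 dB(A).

91.9 dB(A)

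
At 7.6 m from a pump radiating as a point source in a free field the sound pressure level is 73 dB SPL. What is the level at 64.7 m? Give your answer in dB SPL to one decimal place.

54.4 dB SPL

Point-source attenuation: ΔL = 20·log₁₀(r₂/r₁) = 20·log₁₀(64.7/7.6) = 18.602 dB.
L₂ = 73 − 20·log₁₀(64.7/7.6) = 73 − 18.602 = 54.40 dB SPL.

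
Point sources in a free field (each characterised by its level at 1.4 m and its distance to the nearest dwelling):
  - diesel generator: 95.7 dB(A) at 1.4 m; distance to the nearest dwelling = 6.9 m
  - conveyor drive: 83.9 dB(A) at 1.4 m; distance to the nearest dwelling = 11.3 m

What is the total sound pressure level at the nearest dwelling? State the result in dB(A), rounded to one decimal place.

82.0 dB(A)

Propagate each source to the receiver with L = L_ref − 20·log₁₀(r/r_ref), then add intensities.
diesel generator: 95.7 − 20·log₁₀(6.9/1.4) = 95.7 − 13.85 = 81.85 dB(A).
conveyor drive: 83.9 − 20·log₁₀(11.3/1.4) = 83.9 − 18.14 = 65.76 dB(A).
Σ 10^(L/10) = 1.567e+08 → L_total = 10·log₁₀(1.567e+08) = 81.95 dB(A).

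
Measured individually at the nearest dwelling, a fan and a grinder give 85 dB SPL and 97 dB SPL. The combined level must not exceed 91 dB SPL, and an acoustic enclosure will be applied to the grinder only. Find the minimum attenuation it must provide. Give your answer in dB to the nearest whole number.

Everything except the grinder sums to 10^(85/10) = 3.162e+08 in linear terms, 85.00 dB SPL.
The limit corresponds to 10^(91/10) = 1.259e+09; subtracting the fixed part leaves 9.427e+08 for the grinder, i.e. 89.74 dB SPL.
So the grinder must be reduced from 97 to 89.74 dB SPL: IL = 7.26 dB.

7 dB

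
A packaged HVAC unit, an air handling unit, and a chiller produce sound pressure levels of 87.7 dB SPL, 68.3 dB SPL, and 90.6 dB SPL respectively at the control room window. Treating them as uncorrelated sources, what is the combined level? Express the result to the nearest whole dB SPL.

For uncorrelated sources the intensities add, so convert each level to linear form, sum, and take 10·log₁₀ of the total.
Σ 10^(L/10) = 10^(87.7/10) + 10^(68.3/10) + 10^(90.6/10) = 1.744e+09.
L_total = 10·log₁₀(1.744e+09) = 92.41 dB SPL.

92 dB SPL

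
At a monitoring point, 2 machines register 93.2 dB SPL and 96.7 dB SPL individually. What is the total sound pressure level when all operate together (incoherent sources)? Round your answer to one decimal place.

98.3 dB SPL

Incoherent sources combine by intensity addition: L_total = 10·log₁₀(Σ 10^(L_i/10)).
Σ 10^(L/10) = 10^(93.2/10) + 10^(96.7/10) = 6.767e+09.
L_total = 10·log₁₀(6.767e+09) = 98.30 dB SPL.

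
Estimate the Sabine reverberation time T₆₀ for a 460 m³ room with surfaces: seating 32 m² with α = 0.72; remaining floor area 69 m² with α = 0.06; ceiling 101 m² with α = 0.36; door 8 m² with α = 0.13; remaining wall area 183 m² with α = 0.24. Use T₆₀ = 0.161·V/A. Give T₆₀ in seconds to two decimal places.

0.68 s

A = Σ Sᵢαᵢ = 32·0.72 + 69·0.06 + 101·0.36 + 8·0.13 + 183·0.24 = 108.50 m².
T₆₀ = 0.161·V/A = 0.161·460/108.50 = 0.683 s.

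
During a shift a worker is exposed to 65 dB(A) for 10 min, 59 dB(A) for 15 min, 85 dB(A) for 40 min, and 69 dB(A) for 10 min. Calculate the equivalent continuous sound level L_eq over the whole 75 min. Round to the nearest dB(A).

L_eq = 10·log₁₀[(1/T)·Σ tᵢ·10^(Lᵢ/10)] with T = 75 min.
Σ tᵢ·10^(Lᵢ/10) = 10·10^(65/10) + 15·10^(59/10) + 40·10^(85/10) + 10·10^(69/10) = 1.277e+10.
L_eq = 10·log₁₀(1.277e+10/75) = 82.31 dB(A).

82 dB(A)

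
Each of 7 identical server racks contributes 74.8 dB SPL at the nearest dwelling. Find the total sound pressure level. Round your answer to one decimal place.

With 7 equal, uncorrelated contributions the intensity is 7× that of one unit, giving a rise of 10·log₁₀ 7.
L_total = 74.8 + 10·log₁₀(7) = 74.8 + 8.451 = 83.25 dB SPL.

83.3 dB SPL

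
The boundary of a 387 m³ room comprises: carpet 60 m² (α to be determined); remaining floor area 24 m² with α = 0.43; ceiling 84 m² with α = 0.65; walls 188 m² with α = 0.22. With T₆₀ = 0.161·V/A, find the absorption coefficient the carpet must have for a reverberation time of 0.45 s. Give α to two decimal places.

From T₆₀ = 0.161·V/A, the target T₆₀ = 0.45 s needs A = 0.161·387/0.45 = 138.46 m².
Absorption from the other surfaces = 24·0.43 + 84·0.65 + 188·0.22 = 106.28 m², so the carpet must supply 32.18 m² over 60 m².
α = 32.18/60 = 0.536.

0.54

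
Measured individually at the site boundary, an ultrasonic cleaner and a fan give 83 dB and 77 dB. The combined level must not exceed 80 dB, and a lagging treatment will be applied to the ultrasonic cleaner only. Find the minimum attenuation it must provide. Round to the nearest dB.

The untreated sources together contribute 10^(77/10) = 5.012e+07, i.e. 77.00 dB.
The limit corresponds to 10^(80/10) = 1.000e+08; subtracting the fixed part leaves 4.988e+07 for the ultrasonic cleaner, i.e. 76.98 dB.
So the ultrasonic cleaner must be reduced from 83 to 76.98 dB: IL = 6.02 dB.

6 dB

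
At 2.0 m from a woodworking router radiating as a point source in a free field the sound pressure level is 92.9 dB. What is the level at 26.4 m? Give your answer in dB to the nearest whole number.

70 dB

Spherical spreading from a point source gives a 20·log₁₀(r₂/r₁) drop.
L₂ = 92.9 − 20·log₁₀(26.4/2.0) = 92.9 − 22.411 = 70.49 dB.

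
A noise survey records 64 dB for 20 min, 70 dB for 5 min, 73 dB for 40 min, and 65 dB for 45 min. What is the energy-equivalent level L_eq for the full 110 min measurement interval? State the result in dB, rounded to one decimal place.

L_eq = 10·log₁₀[(1/T)·Σ tᵢ·10^(Lᵢ/10)] with T = 110 min.
Σ tᵢ·10^(Lᵢ/10) = 20·10^(64/10) + 5·10^(70/10) + 40·10^(73/10) + 45·10^(65/10) = 1.041e+09.
L_eq = 10·log₁₀(1.041e+09/110) = 69.76 dB.

69.8 dB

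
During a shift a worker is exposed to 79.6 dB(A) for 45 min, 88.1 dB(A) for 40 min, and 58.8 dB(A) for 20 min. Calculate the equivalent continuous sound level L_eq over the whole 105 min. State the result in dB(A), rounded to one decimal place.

L_eq = 10·log₁₀[(1/T)·Σ tᵢ·10^(Lᵢ/10)] with T = 105 min.
Σ tᵢ·10^(Lᵢ/10) = 45·10^(79.6/10) + 40·10^(88.1/10) + 20·10^(58.8/10) = 2.995e+10.
L_eq = 10·log₁₀(2.995e+10/105) = 84.55 dB(A).

84.6 dB(A)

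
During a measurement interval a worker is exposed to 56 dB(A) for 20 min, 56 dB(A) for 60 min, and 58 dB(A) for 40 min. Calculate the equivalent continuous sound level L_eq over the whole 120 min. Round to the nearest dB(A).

57 dB(A)

The energy average is taken in the linear domain: L_eq = 10·log₁₀[(Σ tᵢ·10^(Lᵢ/10))/T], T = 120 min.
Σ tᵢ·10^(Lᵢ/10) = 20·10^(56/10) + 60·10^(56/10) + 40·10^(58/10) = 5.709e+07.
L_eq = 10·log₁₀(5.709e+07/120) = 56.77 dB(A).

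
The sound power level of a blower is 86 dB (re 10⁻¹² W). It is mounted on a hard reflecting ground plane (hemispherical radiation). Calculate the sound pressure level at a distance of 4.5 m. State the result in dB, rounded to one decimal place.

65.0 dB

The power spreads over a hemisphere of area 2π·r², so L_p = L_w − 10·log₁₀(2π·r²).
2π·r² = 127.2 m², 10·log₁₀ of that is 21.046 dB.
L_p = 86 − 21.046 = 64.95 dB.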